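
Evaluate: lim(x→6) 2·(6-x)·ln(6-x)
This is a 0·∞ indeterminate form.

Rewrite 0·∞ as a quotient (0/0 or ∞/∞ form), then apply L'Hôpital's rule:
  lim(x→6) 2·(6-x)·ln(6-x) = 0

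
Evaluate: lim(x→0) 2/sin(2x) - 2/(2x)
This is an ∞-∞ indeterminate form.

Combine fractions or rationalize to convert ∞-∞ to 0/0 form:
  lim(x→0) 2/sin(2x) - 2/(2x) = 0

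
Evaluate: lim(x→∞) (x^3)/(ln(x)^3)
This is an ∞/∞ indeterminate form.

Apply L'Hôpital's rule: differentiate numerator and denominator separately.
  f(x) = x^3   ⇒   f'(x) = 3·x^2
  g(x) = ln(x)^3   ⇒   g'(x) = 3·ln(x)^2/x
  lim(x→∞) f'(x)/g'(x) = lim(x→∞) (3·x^2)/(3·ln(x)^2/x)
  = ∞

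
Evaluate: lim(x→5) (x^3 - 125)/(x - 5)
This is a standard limit.

Factor or rationalize the expression:
  lim(x→5) (x^3 - 125)/(x - 5) = 75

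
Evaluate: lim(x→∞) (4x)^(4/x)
This is an exponential indeterminate form.

For exponential indeterminate forms, take the natural log:
  Let L = lim(x→∞) (4x)^(4/x)
  Then ln(L) = lim(x→∞) [exponent × ln(base)]
  Evaluate using L'Hôpital or standard limits, then exponentiate.
  L = 1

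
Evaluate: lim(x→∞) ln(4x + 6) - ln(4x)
This is an ∞-∞ indeterminate form.

Combine fractions or rationalize to convert ∞-∞ to 0/0 form:
  lim(x→∞) ln(4x + 6) - ln(4x) = 0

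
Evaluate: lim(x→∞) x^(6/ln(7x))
This is an exponential indeterminate form.

For exponential indeterminate forms, take the natural log:
  Let L = lim(x→∞) x^(6/ln(7x))
  Then ln(L) = lim(x→∞) [exponent × ln(base)]
  Evaluate using L'Hôpital or standard limits, then exponentiate.
  L = e^(6)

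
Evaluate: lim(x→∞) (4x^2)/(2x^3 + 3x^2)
This is an ∞/∞ indeterminate form.

Apply L'Hôpital's rule: differentiate numerator and denominator separately.
  f(x) = 4·x^2   ⇒   f'(x) = 8·x
  g(x) = 2·x^3 + 3·x^2   ⇒   g'(x) = 6·x^2 + 6·x
  lim(x→∞) f'(x)/g'(x) = lim(x→∞) (8·x)/(6·x^2 + 6·x)
  = 0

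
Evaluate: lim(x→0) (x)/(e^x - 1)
This is a 0/0 indeterminate form.

Apply L'Hôpital's rule: differentiate numerator and denominator separately.
  f(x) = x   ⇒   f'(x) = 1
  g(x) = e^(x) - 1   ⇒   g'(x) = e^(x)
  lim(x→0) f'(x)/g'(x) = lim(x→0) (1)/(e^(x))
  = 1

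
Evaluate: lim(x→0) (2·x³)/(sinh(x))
This is a 0/0 indeterminate form.

Apply L'Hôpital's rule: differentiate numerator and denominator separately.
  f(x) = 2·x^3   ⇒   f'(x) = 6·x^2
  g(x) = sinh(x)   ⇒   g'(x) = cosh(x)
  lim(x→0) f'(x)/g'(x) = lim(x→0) (6·x^2)/(cosh(x))
  = 0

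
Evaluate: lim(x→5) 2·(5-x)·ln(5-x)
This is a 0·∞ indeterminate form.

Rewrite 0·∞ as a quotient (0/0 or ∞/∞ form), then apply L'Hôpital's rule:
  lim(x→5) 2·(5-x)·ln(5-x) = 0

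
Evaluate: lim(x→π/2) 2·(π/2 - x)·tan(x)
This is a 0·∞ indeterminate form.

Rewrite 0·∞ as a quotient (0/0 or ∞/∞ form), then apply L'Hôpital's rule:
  lim(x→π/2) 2·(π/2 - x)·tan(x) = 2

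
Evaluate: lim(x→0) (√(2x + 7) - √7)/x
This is a standard limit.

Factor or rationalize the expression:
  lim(x→0) (√(2x + 7) - √7)/x = sqrt(7)/7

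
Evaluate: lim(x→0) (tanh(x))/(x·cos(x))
This is a 0/0 indeterminate form.

Apply L'Hôpital's rule: differentiate numerator and denominator separately.
  f(x) = tanh(x)   ⇒   f'(x) = 1 - tanh(x)^2
  g(x) = x·cos(x)   ⇒   g'(x) = -x·sin(x) + cos(x)
  lim(x→0) f'(x)/g'(x) = lim(x→0) (1 - tanh(x)^2)/(-x·sin(x) + cos(x))
  = 1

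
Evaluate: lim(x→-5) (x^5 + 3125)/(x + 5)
This is a standard limit.

Factor or rationalize the expression:
  lim(x→-5) (x^5 + 3125)/(x + 5) = 3125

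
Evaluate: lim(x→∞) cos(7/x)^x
This is an exponential indeterminate form.

For exponential indeterminate forms, take the natural log:
  Let L = lim(x→∞) cos(7/x)^x
  Then ln(L) = lim(x→∞) [exponent × ln(base)]
  Evaluate using L'Hôpital or standard limits, then exponentiate.
  L = 1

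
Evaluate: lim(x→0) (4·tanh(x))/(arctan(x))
This is a 0/0 indeterminate form.

Apply L'Hôpital's rule: differentiate numerator and denominator separately.
  f(x) = 4·tanh(x)   ⇒   f'(x) = 4 - 4·tanh(x)^2
  g(x) = atan(x)   ⇒   g'(x) = 1/(x^2 + 1)
  lim(x→0) f'(x)/g'(x) = lim(x→0) (4 - 4·tanh(x)^2)/(1/(x^2 + 1))
  = 4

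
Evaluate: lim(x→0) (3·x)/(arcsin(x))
This is a 0/0 indeterminate form.

Apply L'Hôpital's rule: differentiate numerator and denominator separately.
  f(x) = 3·x   ⇒   f'(x) = 3
  g(x) = asin(x)   ⇒   g'(x) = 1/sqrt(1 - x^2)
  lim(x→0) f'(x)/g'(x) = lim(x→0) (3)/(1/sqrt(1 - x^2))
  = 3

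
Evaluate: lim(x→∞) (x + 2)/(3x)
This is an ∞/∞ indeterminate form.

Apply L'Hôpital's rule: differentiate numerator and denominator separately.
  f(x) = x + 2   ⇒   f'(x) = 1
  g(x) = 3·x   ⇒   g'(x) = 3
  lim(x→∞) f'(x)/g'(x) = lim(x→∞) (1)/(3)
  = 1/3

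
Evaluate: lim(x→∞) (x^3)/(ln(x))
This is an ∞/∞ indeterminate form.

Apply L'Hôpital's rule: differentiate numerator and denominator separately.
  f(x) = x^3   ⇒   f'(x) = 3·x^2
  g(x) = ln(x)   ⇒   g'(x) = 1/x
  lim(x→∞) f'(x)/g'(x) = lim(x→∞) (3·x^2)/(1/x)
  = ∞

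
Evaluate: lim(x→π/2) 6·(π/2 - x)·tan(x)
This is a 0·∞ indeterminate form.

Rewrite 0·∞ as a quotient (0/0 or ∞/∞ form), then apply L'Hôpital's rule:
  lim(x→π/2) 6·(π/2 - x)·tan(x) = 6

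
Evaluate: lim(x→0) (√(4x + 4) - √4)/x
This is a standard limit.

Factor or rationalize the expression:
  lim(x→0) (√(4x + 4) - √4)/x = 1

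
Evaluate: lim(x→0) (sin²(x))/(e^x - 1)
This is a 0/0 indeterminate form.

Apply L'Hôpital's rule: differentiate numerator and denominator separately.
  f(x) = sin(x)^2   ⇒   f'(x) = 2·sin(x)·cos(x)
  g(x) = e^(x) - 1   ⇒   g'(x) = e^(x)
  lim(x→0) f'(x)/g'(x) = lim(x→0) (2·sin(x)·cos(x))/(e^(x))
  = 0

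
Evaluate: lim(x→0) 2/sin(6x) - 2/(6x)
This is an ∞-∞ indeterminate form.

Combine fractions or rationalize to convert ∞-∞ to 0/0 form:
  lim(x→0) 2/sin(6x) - 2/(6x) = 0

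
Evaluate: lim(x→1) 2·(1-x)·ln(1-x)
This is a 0·∞ indeterminate form.

Rewrite 0·∞ as a quotient (0/0 or ∞/∞ form), then apply L'Hôpital's rule:
  lim(x→1) 2·(1-x)·ln(1-x) = 0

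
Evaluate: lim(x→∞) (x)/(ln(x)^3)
This is an ∞/∞ indeterminate form.

Apply L'Hôpital's rule: differentiate numerator and denominator separately.
  f(x) = x   ⇒   f'(x) = 1
  g(x) = ln(x)^3   ⇒   g'(x) = 3·ln(x)^2/x
  lim(x→∞) f'(x)/g'(x) = lim(x→∞) (1)/(3·ln(x)^2/x)
  = ∞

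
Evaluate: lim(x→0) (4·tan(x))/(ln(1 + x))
This is a 0/0 indeterminate form.

Apply L'Hôpital's rule: differentiate numerator and denominator separately.
  f(x) = 4·tan(x)   ⇒   f'(x) = 4·tan(x)^2 + 4
  g(x) = ln(x + 1)   ⇒   g'(x) = 1/(x + 1)
  lim(x→0) f'(x)/g'(x) = lim(x→0) (4·tan(x)^2 + 4)/(1/(x + 1))
  = 4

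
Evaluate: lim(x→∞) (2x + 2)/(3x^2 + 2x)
This is an ∞/∞ indeterminate form.

Apply L'Hôpital's rule: differentiate numerator and denominator separately.
  f(x) = 2·x + 2   ⇒   f'(x) = 2
  g(x) = 3·x^2 + 2·x   ⇒   g'(x) = 6·x + 2
  lim(x→∞) f'(x)/g'(x) = lim(x→∞) (2)/(6·x + 2)
  = 0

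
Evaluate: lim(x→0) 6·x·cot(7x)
This is a 0·∞ indeterminate form.

Rewrite 0·∞ as a quotient (0/0 or ∞/∞ form), then apply L'Hôpital's rule:
  lim(x→0) 6·x·cot(7x) = 6/7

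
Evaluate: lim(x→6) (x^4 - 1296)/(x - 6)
This is a standard limit.

Factor or rationalize the expression:
  lim(x→6) (x^4 - 1296)/(x - 6) = 864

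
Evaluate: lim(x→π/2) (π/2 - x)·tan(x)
This is a 0·∞ indeterminate form.

Rewrite 0·∞ as a quotient (0/0 or ∞/∞ form), then apply L'Hôpital's rule:
  lim(x→π/2) (π/2 - x)·tan(x) = 1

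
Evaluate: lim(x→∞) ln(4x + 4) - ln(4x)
This is an ∞-∞ indeterminate form.

Combine fractions or rationalize to convert ∞-∞ to 0/0 form:
  lim(x→∞) ln(4x + 4) - ln(4x) = 0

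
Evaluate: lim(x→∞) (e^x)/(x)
This is an ∞/∞ indeterminate form.

Apply L'Hôpital's rule: differentiate numerator and denominator separately.
  f(x) = e^(x)   ⇒   f'(x) = e^(x)
  g(x) = x   ⇒   g'(x) = 1
  lim(x→∞) f'(x)/g'(x) = lim(x→∞) (e^(x))/(1)
  = ∞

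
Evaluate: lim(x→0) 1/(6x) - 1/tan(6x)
This is an ∞-∞ indeterminate form.

Combine fractions or rationalize to convert ∞-∞ to 0/0 form:
  lim(x→0) 1/(6x) - 1/tan(6x) = 0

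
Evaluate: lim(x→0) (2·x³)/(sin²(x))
This is a 0/0 indeterminate form.

Apply L'Hôpital's rule: differentiate numerator and denominator separately.
  f(x) = 2·x^3   ⇒   f'(x) = 6·x^2
  g(x) = sin(x)^2   ⇒   g'(x) = 2·sin(x)·cos(x)
  lim(x→0) f'(x)/g'(x) = lim(x→0) (6·x^2)/(2·sin(x)·cos(x))
  = 0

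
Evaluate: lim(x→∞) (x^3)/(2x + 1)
This is an ∞/∞ indeterminate form.

Apply L'Hôpital's rule: differentiate numerator and denominator separately.
  f(x) = x^3   ⇒   f'(x) = 3·x^2
  g(x) = 2·x + 1   ⇒   g'(x) = 2
  lim(x→∞) f'(x)/g'(x) = lim(x→∞) (3·x^2)/(2)
  = ∞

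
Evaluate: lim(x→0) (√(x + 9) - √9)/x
This is a standard limit.

Factor or rationalize the expression:
  lim(x→0) (√(x + 9) - √9)/x = 1/6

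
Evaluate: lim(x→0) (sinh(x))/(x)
This is a 0/0 indeterminate form.

Apply L'Hôpital's rule: differentiate numerator and denominator separately.
  f(x) = sinh(x)   ⇒   f'(x) = cosh(x)
  g(x) = x   ⇒   g'(x) = 1
  lim(x→0) f'(x)/g'(x) = lim(x→0) (cosh(x))/(1)
  = 1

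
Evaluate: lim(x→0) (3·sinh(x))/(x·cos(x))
This is a 0/0 indeterminate form.

Apply L'Hôpital's rule: differentiate numerator and denominator separately.
  f(x) = 3·sinh(x)   ⇒   f'(x) = 3·cosh(x)
  g(x) = x·cos(x)   ⇒   g'(x) = -x·sin(x) + cos(x)
  lim(x→0) f'(x)/g'(x) = lim(x→0) (3·cosh(x))/(-x·sin(x) + cos(x))
  = 3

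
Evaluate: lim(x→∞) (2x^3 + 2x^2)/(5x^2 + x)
This is an ∞/∞ indeterminate form.

Apply L'Hôpital's rule: differentiate numerator and denominator separately.
  f(x) = 2·x^3 + 2·x^2   ⇒   f'(x) = 6·x^2 + 4·x
  g(x) = 5·x^2 + x   ⇒   g'(x) = 10·x + 1
  lim(x→∞) f'(x)/g'(x) = lim(x→∞) (6·x^2 + 4·x)/(10·x + 1)
  = ∞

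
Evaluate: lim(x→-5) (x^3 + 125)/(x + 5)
This is a standard limit.

Factor or rationalize the expression:
  lim(x→-5) (x^3 + 125)/(x + 5) = 75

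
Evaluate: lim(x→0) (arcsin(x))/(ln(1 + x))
This is a 0/0 indeterminate form.

Apply L'Hôpital's rule: differentiate numerator and denominator separately.
  f(x) = asin(x)   ⇒   f'(x) = 1/sqrt(1 - x^2)
  g(x) = ln(x + 1)   ⇒   g'(x) = 1/(x + 1)
  lim(x→0) f'(x)/g'(x) = lim(x→0) (1/sqrt(1 - x^2))/(1/(x + 1))
  = 1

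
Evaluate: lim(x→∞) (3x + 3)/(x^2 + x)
This is an ∞/∞ indeterminate form.

Apply L'Hôpital's rule: differentiate numerator and denominator separately.
  f(x) = 3·x + 3   ⇒   f'(x) = 3
  g(x) = x^2 + x   ⇒   g'(x) = 2·x + 1
  lim(x→∞) f'(x)/g'(x) = lim(x→∞) (3)/(2·x + 1)
  = 0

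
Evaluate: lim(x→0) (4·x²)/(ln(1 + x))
This is a 0/0 indeterminate form.

Apply L'Hôpital's rule: differentiate numerator and denominator separately.
  f(x) = 4·x^2   ⇒   f'(x) = 8·x
  g(x) = ln(x + 1)   ⇒   g'(x) = 1/(x + 1)
  lim(x→0) f'(x)/g'(x) = lim(x→0) (8·x)/(1/(x + 1))
  = 0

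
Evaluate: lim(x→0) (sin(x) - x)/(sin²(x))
This is a 0/0 indeterminate form.

Apply L'Hôpital's rule: differentiate numerator and denominator separately.
  f(x) = -x + sin(x)   ⇒   f'(x) = cos(x) - 1
  g(x) = sin(x)^2   ⇒   g'(x) = 2·sin(x)·cos(x)
  lim(x→0) f'(x)/g'(x) = lim(x→0) (cos(x) - 1)/(2·sin(x)·cos(x))
  = 0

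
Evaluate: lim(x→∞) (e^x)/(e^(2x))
This is an ∞/∞ indeterminate form.

Apply L'Hôpital's rule: differentiate numerator and denominator separately.
  f(x) = e^(x)   ⇒   f'(x) = e^(x)
  g(x) = e^(2·x)   ⇒   g'(x) = 2·e^(2·x)
  lim(x→∞) f'(x)/g'(x) = lim(x→∞) (e^(x))/(2·e^(2·x))
  = 0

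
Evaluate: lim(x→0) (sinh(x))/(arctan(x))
This is a 0/0 indeterminate form.

Apply L'Hôpital's rule: differentiate numerator and denominator separately.
  f(x) = sinh(x)   ⇒   f'(x) = cosh(x)
  g(x) = atan(x)   ⇒   g'(x) = 1/(x^2 + 1)
  lim(x→0) f'(x)/g'(x) = lim(x→0) (cosh(x))/(1/(x^2 + 1))
  = 1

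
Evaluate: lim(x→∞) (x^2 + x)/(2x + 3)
This is an ∞/∞ indeterminate form.

Apply L'Hôpital's rule: differentiate numerator and denominator separately.
  f(x) = x^2 + x   ⇒   f'(x) = 2·x + 1
  g(x) = 2·x + 3   ⇒   g'(x) = 2
  lim(x→∞) f'(x)/g'(x) = lim(x→∞) (2·x + 1)/(2)
  = ∞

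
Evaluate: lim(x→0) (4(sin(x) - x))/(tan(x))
This is a 0/0 indeterminate form.

Apply L'Hôpital's rule: differentiate numerator and denominator separately.
  f(x) = -4·x + 4·sin(x)   ⇒   f'(x) = 4·cos(x) - 4
  g(x) = tan(x)   ⇒   g'(x) = tan(x)^2 + 1
  lim(x→0) f'(x)/g'(x) = lim(x→0) (4·cos(x) - 4)/(tan(x)^2 + 1)
  = 0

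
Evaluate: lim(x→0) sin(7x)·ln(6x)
This is a 0·∞ indeterminate form.

Rewrite 0·∞ as a quotient (0/0 or ∞/∞ form), then apply L'Hôpital's rule:
  lim(x→0) sin(7x)·ln(6x) = 0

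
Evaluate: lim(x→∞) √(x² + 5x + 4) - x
This is an ∞-∞ indeterminate form.

Combine fractions or rationalize to convert ∞-∞ to 0/0 form:
  lim(x→∞) √(x² + 5x + 4) - x = 5/2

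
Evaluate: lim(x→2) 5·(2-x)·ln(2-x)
This is a 0·∞ indeterminate form.

Rewrite 0·∞ as a quotient (0/0 or ∞/∞ form), then apply L'Hôpital's rule:
  lim(x→2) 5·(2-x)·ln(2-x) = 0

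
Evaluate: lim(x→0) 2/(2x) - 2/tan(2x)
This is an ∞-∞ indeterminate form.

Combine fractions or rationalize to convert ∞-∞ to 0/0 form:
  lim(x→0) 2/(2x) - 2/tan(2x) = 0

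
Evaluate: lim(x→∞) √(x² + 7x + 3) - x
This is an ∞-∞ indeterminate form.

Combine fractions or rationalize to convert ∞-∞ to 0/0 form:
  lim(x→∞) √(x² + 7x + 3) - x = 7/2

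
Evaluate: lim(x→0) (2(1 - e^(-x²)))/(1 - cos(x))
This is a 0/0 indeterminate form.

Apply L'Hôpital's rule: differentiate numerator and denominator separately.
  f(x) = 2 - 2·e^(-x^2)   ⇒   f'(x) = 4·x·e^(-x^2)
  g(x) = 1 - cos(x)   ⇒   g'(x) = sin(x)
  lim(x→0) f'(x)/g'(x) = lim(x→0) (4·x·e^(-x^2))/(sin(x))
  = 4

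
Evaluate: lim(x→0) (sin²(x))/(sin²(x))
This is a 0/0 indeterminate form.

Apply L'Hôpital's rule: differentiate numerator and denominator separately.
  f(x) = sin(x)^2   ⇒   f'(x) = 2·sin(x)·cos(x)
  g(x) = sin(x)^2   ⇒   g'(x) = 2·sin(x)·cos(x)
  lim(x→0) f'(x)/g'(x) = lim(x→0) (2·sin(x)·cos(x))/(2·sin(x)·cos(x))
  = 1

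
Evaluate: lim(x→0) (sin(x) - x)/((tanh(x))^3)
This is a 0/0 indeterminate form.

Apply L'Hôpital's rule: differentiate numerator and denominator separately.
  f(x) = -x + sin(x)   ⇒   f'(x) = cos(x) - 1
  g(x) = tanh(x)^3   ⇒   g'(x) = (3 - 3·tanh(x)^2)·tanh(x)^2
  lim(x→0) f'(x)/g'(x) = lim(x→0) (cos(x) - 1)/((3 - 3·tanh(x)^2)·tanh(x)^2)
  = -1/6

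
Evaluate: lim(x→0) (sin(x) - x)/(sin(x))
This is a 0/0 indeterminate form.

Apply L'Hôpital's rule: differentiate numerator and denominator separately.
  f(x) = -x + sin(x)   ⇒   f'(x) = cos(x) - 1
  g(x) = sin(x)   ⇒   g'(x) = cos(x)
  lim(x→0) f'(x)/g'(x) = lim(x→0) (cos(x) - 1)/(cos(x))
  = 0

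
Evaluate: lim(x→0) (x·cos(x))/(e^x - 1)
This is a 0/0 indeterminate form.

Apply L'Hôpital's rule: differentiate numerator and denominator separately.
  f(x) = x·cos(x)   ⇒   f'(x) = -x·sin(x) + cos(x)
  g(x) = e^(x) - 1   ⇒   g'(x) = e^(x)
  lim(x→0) f'(x)/g'(x) = lim(x→0) (-x·sin(x) + cos(x))/(e^(x))
  = 1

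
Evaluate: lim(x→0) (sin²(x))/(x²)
This is a 0/0 indeterminate form.

Apply L'Hôpital's rule: differentiate numerator and denominator separately.
  f(x) = sin(x)^2   ⇒   f'(x) = 2·sin(x)·cos(x)
  g(x) = x^2   ⇒   g'(x) = 2·x
  lim(x→0) f'(x)/g'(x) = lim(x→0) (2·sin(x)·cos(x))/(2·x)
  = 1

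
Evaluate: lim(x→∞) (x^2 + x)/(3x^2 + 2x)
This is an ∞/∞ indeterminate form.

Apply L'Hôpital's rule: differentiate numerator and denominator separately.
  f(x) = x^2 + x   ⇒   f'(x) = 2·x + 1
  g(x) = 3·x^2 + 2·x   ⇒   g'(x) = 6·x + 2
  lim(x→∞) f'(x)/g'(x) = lim(x→∞) (2·x + 1)/(6·x + 2)
  = 1/3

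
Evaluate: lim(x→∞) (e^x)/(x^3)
This is an ∞/∞ indeterminate form.

Apply L'Hôpital's rule: differentiate numerator and denominator separately.
  f(x) = e^(x)   ⇒   f'(x) = e^(x)
  g(x) = x^3   ⇒   g'(x) = 3·x^2
  lim(x→∞) f'(x)/g'(x) = lim(x→∞) (e^(x))/(3·x^2)
  = ∞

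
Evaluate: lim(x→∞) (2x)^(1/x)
This is an exponential indeterminate form.

For exponential indeterminate forms, take the natural log:
  Let L = lim(x→∞) (2x)^(1/x)
  Then ln(L) = lim(x→∞) [exponent × ln(base)]
  Evaluate using L'Hôpital or standard limits, then exponentiate.
  L = 1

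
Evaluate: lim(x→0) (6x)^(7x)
This is an exponential indeterminate form.

For exponential indeterminate forms, take the natural log:
  Let L = lim(x→0) (6x)^(7x)
  Then ln(L) = lim(x→0) [exponent × ln(base)]
  Evaluate using L'Hôpital or standard limits, then exponentiate.
  L = 1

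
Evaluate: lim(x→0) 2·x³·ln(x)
This is a 0·∞ indeterminate form.

Rewrite 0·∞ as a quotient (0/0 or ∞/∞ form), then apply L'Hôpital's rule:
  lim(x→0) 2·x³·ln(x) = 0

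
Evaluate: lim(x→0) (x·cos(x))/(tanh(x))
This is a 0/0 indeterminate form.

Apply L'Hôpital's rule: differentiate numerator and denominator separately.
  f(x) = x·cos(x)   ⇒   f'(x) = -x·sin(x) + cos(x)
  g(x) = tanh(x)   ⇒   g'(x) = 1 - tanh(x)^2
  lim(x→0) f'(x)/g'(x) = lim(x→0) (-x·sin(x) + cos(x))/(1 - tanh(x)^2)
  = 1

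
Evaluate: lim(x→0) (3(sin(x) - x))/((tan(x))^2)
This is a 0/0 indeterminate form.

Apply L'Hôpital's rule: differentiate numerator and denominator separately.
  f(x) = -3·x + 3·sin(x)   ⇒   f'(x) = 3·cos(x) - 3
  g(x) = tan(x)^2   ⇒   g'(x) = (2·tan(x)^2 + 2)·tan(x)
  lim(x→0) f'(x)/g'(x) = lim(x→0) (3·cos(x) - 3)/((2·tan(x)^2 + 2)·tan(x))
  = 0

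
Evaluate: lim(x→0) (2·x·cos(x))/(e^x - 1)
This is a 0/0 indeterminate form.

Apply L'Hôpital's rule: differentiate numerator and denominator separately.
  f(x) = 2·x·cos(x)   ⇒   f'(x) = -2·x·sin(x) + 2·cos(x)
  g(x) = e^(x) - 1   ⇒   g'(x) = e^(x)
  lim(x→0) f'(x)/g'(x) = lim(x→0) (-2·x·sin(x) + 2·cos(x))/(e^(x))
  = 2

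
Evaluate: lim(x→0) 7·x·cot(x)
This is a 0·∞ indeterminate form.

Rewrite 0·∞ as a quotient (0/0 or ∞/∞ form), then apply L'Hôpital's rule:
  lim(x→0) 7·x·cot(x) = 7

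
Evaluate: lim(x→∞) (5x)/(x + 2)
This is an ∞/∞ indeterminate form.

Apply L'Hôpital's rule: differentiate numerator and denominator separately.
  f(x) = 5·x   ⇒   f'(x) = 5
  g(x) = x + 2   ⇒   g'(x) = 1
  lim(x→∞) f'(x)/g'(x) = lim(x→∞) (5)/(1)
  = 5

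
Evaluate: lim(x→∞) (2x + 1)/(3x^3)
This is an ∞/∞ indeterminate form.

Apply L'Hôpital's rule: differentiate numerator and denominator separately.
  f(x) = 2·x + 1   ⇒   f'(x) = 2
  g(x) = 3·x^3   ⇒   g'(x) = 9·x^2
  lim(x→∞) f'(x)/g'(x) = lim(x→∞) (2)/(9·x^2)
  = 0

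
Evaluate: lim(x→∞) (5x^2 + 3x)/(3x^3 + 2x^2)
This is an ∞/∞ indeterminate form.

Apply L'Hôpital's rule: differentiate numerator and denominator separately.
  f(x) = 5·x^2 + 3·x   ⇒   f'(x) = 10·x + 3
  g(x) = 3·x^3 + 2·x^2   ⇒   g'(x) = 9·x^2 + 4·x
  lim(x→∞) f'(x)/g'(x) = lim(x→∞) (10·x + 3)/(9·x^2 + 4·x)
  = 0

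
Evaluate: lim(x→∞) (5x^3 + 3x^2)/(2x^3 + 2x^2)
This is an ∞/∞ indeterminate form.

Apply L'Hôpital's rule: differentiate numerator and denominator separately.
  f(x) = 5·x^3 + 3·x^2   ⇒   f'(x) = 15·x^2 + 6·x
  g(x) = 2·x^3 + 2·x^2   ⇒   g'(x) = 6·x^2 + 4·x
  lim(x→∞) f'(x)/g'(x) = lim(x→∞) (15·x^2 + 6·x)/(6·x^2 + 4·x)
  = 5/2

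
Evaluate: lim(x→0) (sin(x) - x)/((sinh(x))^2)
This is a 0/0 indeterminate form.

Apply L'Hôpital's rule: differentiate numerator and denominator separately.
  f(x) = -x + sin(x)   ⇒   f'(x) = cos(x) - 1
  g(x) = sinh(x)^2   ⇒   g'(x) = 2·sinh(x)·cosh(x)
  lim(x→0) f'(x)/g'(x) = lim(x→0) (cos(x) - 1)/(2·sinh(x)·cosh(x))
  = 0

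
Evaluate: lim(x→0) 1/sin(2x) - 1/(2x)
This is an ∞-∞ indeterminate form.

Combine fractions or rationalize to convert ∞-∞ to 0/0 form:
  lim(x→0) 1/sin(2x) - 1/(2x) = 0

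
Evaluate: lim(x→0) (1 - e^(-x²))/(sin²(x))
This is a 0/0 indeterminate form.

Apply L'Hôpital's rule: differentiate numerator and denominator separately.
  f(x) = 1 - e^(-x^2)   ⇒   f'(x) = 2·x·e^(-x^2)
  g(x) = sin(x)^2   ⇒   g'(x) = 2·sin(x)·cos(x)
  lim(x→0) f'(x)/g'(x) = lim(x→0) (2·x·e^(-x^2))/(2·sin(x)·cos(x))
  = 1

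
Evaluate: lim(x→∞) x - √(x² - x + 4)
This is an ∞-∞ indeterminate form.

Combine fractions or rationalize to convert ∞-∞ to 0/0 form:
  lim(x→∞) x - √(x² - x + 4) = 1/2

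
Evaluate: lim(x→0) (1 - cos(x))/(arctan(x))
This is a 0/0 indeterminate form.

Apply L'Hôpital's rule: differentiate numerator and denominator separately.
  f(x) = 1 - cos(x)   ⇒   f'(x) = sin(x)
  g(x) = atan(x)   ⇒   g'(x) = 1/(x^2 + 1)
  lim(x→0) f'(x)/g'(x) = lim(x→0) (sin(x))/(1/(x^2 + 1))
  = 0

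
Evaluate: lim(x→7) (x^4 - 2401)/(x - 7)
This is a standard limit.

Factor or rationalize the expression:
  lim(x→7) (x^4 - 2401)/(x - 7) = 1372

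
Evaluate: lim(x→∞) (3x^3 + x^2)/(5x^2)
This is an ∞/∞ indeterminate form.

Apply L'Hôpital's rule: differentiate numerator and denominator separately.
  f(x) = 3·x^3 + x^2   ⇒   f'(x) = 9·x^2 + 2·x
  g(x) = 5·x^2   ⇒   g'(x) = 10·x
  lim(x→∞) f'(x)/g'(x) = lim(x→∞) (9·x^2 + 2·x)/(10·x)
  = ∞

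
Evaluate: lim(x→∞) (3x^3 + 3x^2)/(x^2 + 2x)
This is an ∞/∞ indeterminate form.

Apply L'Hôpital's rule: differentiate numerator and denominator separately.
  f(x) = 3·x^3 + 3·x^2   ⇒   f'(x) = 9·x^2 + 6·x
  g(x) = x^2 + 2·x   ⇒   g'(x) = 2·x + 2
  lim(x→∞) f'(x)/g'(x) = lim(x→∞) (9·x^2 + 6·x)/(2·x + 2)
  = ∞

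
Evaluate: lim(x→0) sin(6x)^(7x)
This is an exponential indeterminate form.

For exponential indeterminate forms, take the natural log:
  Let L = lim(x→0) sin(6x)^(7x)
  Then ln(L) = lim(x→0) [exponent × ln(base)]
  Evaluate using L'Hôpital or standard limits, then exponentiate.
  L = 1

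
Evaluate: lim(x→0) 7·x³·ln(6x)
This is a 0·∞ indeterminate form.

Rewrite 0·∞ as a quotient (0/0 or ∞/∞ form), then apply L'Hôpital's rule:
  lim(x→0) 7·x³·ln(6x) = 0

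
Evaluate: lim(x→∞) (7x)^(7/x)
This is an exponential indeterminate form.

For exponential indeterminate forms, take the natural log:
  Let L = lim(x→∞) (7x)^(7/x)
  Then ln(L) = lim(x→∞) [exponent × ln(base)]
  Evaluate using L'Hôpital or standard limits, then exponentiate.
  L = 1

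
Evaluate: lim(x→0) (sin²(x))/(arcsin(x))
This is a 0/0 indeterminate form.

Apply L'Hôpital's rule: differentiate numerator and denominator separately.
  f(x) = sin(x)^2   ⇒   f'(x) = 2·sin(x)·cos(x)
  g(x) = asin(x)   ⇒   g'(x) = 1/sqrt(1 - x^2)
  lim(x→0) f'(x)/g'(x) = lim(x→0) (2·sin(x)·cos(x))/(1/sqrt(1 - x^2))
  = 0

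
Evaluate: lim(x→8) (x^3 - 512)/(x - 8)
This is a standard limit.

Factor or rationalize the expression:
  lim(x→8) (x^3 - 512)/(x - 8) = 192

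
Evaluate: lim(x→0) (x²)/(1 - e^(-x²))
This is a 0/0 indeterminate form.

Apply L'Hôpital's rule: differentiate numerator and denominator separately.
  f(x) = x^2   ⇒   f'(x) = 2·x
  g(x) = 1 - e^(-x^2)   ⇒   g'(x) = 2·x·e^(-x^2)
  lim(x→0) f'(x)/g'(x) = lim(x→0) (2·x)/(2·x·e^(-x^2))
  = 1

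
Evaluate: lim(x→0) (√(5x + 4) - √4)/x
This is a standard limit.

Factor or rationalize the expression:
  lim(x→0) (√(5x + 4) - √4)/x = 5/4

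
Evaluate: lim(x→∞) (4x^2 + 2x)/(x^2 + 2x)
This is an ∞/∞ indeterminate form.

Apply L'Hôpital's rule: differentiate numerator and denominator separately.
  f(x) = 4·x^2 + 2·x   ⇒   f'(x) = 8·x + 2
  g(x) = x^2 + 2·x   ⇒   g'(x) = 2·x + 2
  lim(x→∞) f'(x)/g'(x) = lim(x→∞) (8·x + 2)/(2·x + 2)
  = 4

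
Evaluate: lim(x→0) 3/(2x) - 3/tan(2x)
This is an ∞-∞ indeterminate form.

Combine fractions or rationalize to convert ∞-∞ to 0/0 form:
  lim(x→0) 3/(2x) - 3/tan(2x) = 0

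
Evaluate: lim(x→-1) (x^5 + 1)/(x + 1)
This is a standard limit.

Factor or rationalize the expression:
  lim(x→-1) (x^5 + 1)/(x + 1) = 5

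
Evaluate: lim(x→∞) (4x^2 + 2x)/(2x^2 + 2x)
This is an ∞/∞ indeterminate form.

Apply L'Hôpital's rule: differentiate numerator and denominator separately.
  f(x) = 4·x^2 + 2·x   ⇒   f'(x) = 8·x + 2
  g(x) = 2·x^2 + 2·x   ⇒   g'(x) = 4·x + 2
  lim(x→∞) f'(x)/g'(x) = lim(x→∞) (8·x + 2)/(4·x + 2)
  = 2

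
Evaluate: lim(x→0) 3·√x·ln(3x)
This is a 0·∞ indeterminate form.

Rewrite 0·∞ as a quotient (0/0 or ∞/∞ form), then apply L'Hôpital's rule:
  lim(x→0) 3·√x·ln(3x) = 0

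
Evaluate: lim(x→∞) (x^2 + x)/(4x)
This is an ∞/∞ indeterminate form.

Apply L'Hôpital's rule: differentiate numerator and denominator separately.
  f(x) = x^2 + x   ⇒   f'(x) = 2·x + 1
  g(x) = 4·x   ⇒   g'(x) = 4
  lim(x→∞) f'(x)/g'(x) = lim(x→∞) (2·x + 1)/(4)
  = ∞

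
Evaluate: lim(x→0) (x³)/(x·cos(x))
This is a 0/0 indeterminate form.

Apply L'Hôpital's rule: differentiate numerator and denominator separately.
  f(x) = x^3   ⇒   f'(x) = 3·x^2
  g(x) = x·cos(x)   ⇒   g'(x) = -x·sin(x) + cos(x)
  lim(x→0) f'(x)/g'(x) = lim(x→0) (3·x^2)/(-x·sin(x) + cos(x))
  = 0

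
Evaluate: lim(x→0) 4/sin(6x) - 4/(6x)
This is an ∞-∞ indeterminate form.

Combine fractions or rationalize to convert ∞-∞ to 0/0 form:
  lim(x→0) 4/sin(6x) - 4/(6x) = 0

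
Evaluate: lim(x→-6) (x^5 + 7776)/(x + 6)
This is a standard limit.

Factor or rationalize the expression:
  lim(x→-6) (x^5 + 7776)/(x + 6) = 6480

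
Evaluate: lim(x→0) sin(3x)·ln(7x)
This is a 0·∞ indeterminate form.

Rewrite 0·∞ as a quotient (0/0 or ∞/∞ form), then apply L'Hôpital's rule:
  lim(x→0) sin(3x)·ln(7x) = 0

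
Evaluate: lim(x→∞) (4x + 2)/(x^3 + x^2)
This is an ∞/∞ indeterminate form.

Apply L'Hôpital's rule: differentiate numerator and denominator separately.
  f(x) = 4·x + 2   ⇒   f'(x) = 4
  g(x) = x^3 + x^2   ⇒   g'(x) = 3·x^2 + 2·x
  lim(x→∞) f'(x)/g'(x) = lim(x→∞) (4)/(3·x^2 + 2·x)
  = 0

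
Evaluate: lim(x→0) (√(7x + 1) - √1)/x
This is a standard limit.

Factor or rationalize the expression:
  lim(x→0) (√(7x + 1) - √1)/x = 7/2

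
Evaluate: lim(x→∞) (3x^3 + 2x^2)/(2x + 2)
This is an ∞/∞ indeterminate form.

Apply L'Hôpital's rule: differentiate numerator and denominator separately.
  f(x) = 3·x^3 + 2·x^2   ⇒   f'(x) = 9·x^2 + 4·x
  g(x) = 2·x + 2   ⇒   g'(x) = 2
  lim(x→∞) f'(x)/g'(x) = lim(x→∞) (9·x^2 + 4·x)/(2)
  = ∞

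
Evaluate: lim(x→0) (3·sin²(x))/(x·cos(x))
This is a 0/0 indeterminate form.

Apply L'Hôpital's rule: differentiate numerator and denominator separately.
  f(x) = 3·sin(x)^2   ⇒   f'(x) = 6·sin(x)·cos(x)
  g(x) = x·cos(x)   ⇒   g'(x) = -x·sin(x) + cos(x)
  lim(x→0) f'(x)/g'(x) = lim(x→0) (6·sin(x)·cos(x))/(-x·sin(x) + cos(x))
  = 0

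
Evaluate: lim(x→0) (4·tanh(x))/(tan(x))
This is a 0/0 indeterminate form.

Apply L'Hôpital's rule: differentiate numerator and denominator separately.
  f(x) = 4·tanh(x)   ⇒   f'(x) = 4 - 4·tanh(x)^2
  g(x) = tan(x)   ⇒   g'(x) = tan(x)^2 + 1
  lim(x→0) f'(x)/g'(x) = lim(x→0) (4 - 4·tanh(x)^2)/(tan(x)^2 + 1)
  = 4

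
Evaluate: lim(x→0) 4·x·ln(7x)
This is a 0·∞ indeterminate form.

Rewrite 0·∞ as a quotient (0/0 or ∞/∞ form), then apply L'Hôpital's rule:
  lim(x→0) 4·x·ln(7x) = 0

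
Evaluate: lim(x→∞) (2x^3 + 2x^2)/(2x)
This is an ∞/∞ indeterminate form.

Apply L'Hôpital's rule: differentiate numerator and denominator separately.
  f(x) = 2·x^3 + 2·x^2   ⇒   f'(x) = 6·x^2 + 4·x
  g(x) = 2·x   ⇒   g'(x) = 2
  lim(x→∞) f'(x)/g'(x) = lim(x→∞) (6·x^2 + 4·x)/(2)
  = ∞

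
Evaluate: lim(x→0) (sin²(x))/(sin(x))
This is a 0/0 indeterminate form.

Apply L'Hôpital's rule: differentiate numerator and denominator separately.
  f(x) = sin(x)^2   ⇒   f'(x) = 2·sin(x)·cos(x)
  g(x) = sin(x)   ⇒   g'(x) = cos(x)
  lim(x→0) f'(x)/g'(x) = lim(x→0) (2·sin(x)·cos(x))/(cos(x))
  = 0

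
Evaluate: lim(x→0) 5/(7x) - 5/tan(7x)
This is an ∞-∞ indeterminate form.

Combine fractions or rationalize to convert ∞-∞ to 0/0 form:
  lim(x→0) 5/(7x) - 5/tan(7x) = 0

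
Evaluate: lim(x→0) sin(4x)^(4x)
This is an exponential indeterminate form.

For exponential indeterminate forms, take the natural log:
  Let L = lim(x→0) sin(4x)^(4x)
  Then ln(L) = lim(x→0) [exponent × ln(base)]
  Evaluate using L'Hôpital or standard limits, then exponentiate.
  L = 1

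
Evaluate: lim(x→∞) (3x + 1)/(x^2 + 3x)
This is an ∞/∞ indeterminate form.

Apply L'Hôpital's rule: differentiate numerator and denominator separately.
  f(x) = 3·x + 1   ⇒   f'(x) = 3
  g(x) = x^2 + 3·x   ⇒   g'(x) = 2·x + 3
  lim(x→∞) f'(x)/g'(x) = lim(x→∞) (3)/(2·x + 3)
  = 0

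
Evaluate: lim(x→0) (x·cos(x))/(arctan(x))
This is a 0/0 indeterminate form.

Apply L'Hôpital's rule: differentiate numerator and denominator separately.
  f(x) = x·cos(x)   ⇒   f'(x) = -x·sin(x) + cos(x)
  g(x) = atan(x)   ⇒   g'(x) = 1/(x^2 + 1)
  lim(x→0) f'(x)/g'(x) = lim(x→0) (-x·sin(x) + cos(x))/(1/(x^2 + 1))
  = 1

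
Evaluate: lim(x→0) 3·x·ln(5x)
This is a 0·∞ indeterminate form.

Rewrite 0·∞ as a quotient (0/0 or ∞/∞ form), then apply L'Hôpital's rule:
  lim(x→0) 3·x·ln(5x) = 0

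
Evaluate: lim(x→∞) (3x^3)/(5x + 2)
This is an ∞/∞ indeterminate form.

Apply L'Hôpital's rule: differentiate numerator and denominator separately.
  f(x) = 3·x^3   ⇒   f'(x) = 9·x^2
  g(x) = 5·x + 2   ⇒   g'(x) = 5
  lim(x→∞) f'(x)/g'(x) = lim(x→∞) (9·x^2)/(5)
  = ∞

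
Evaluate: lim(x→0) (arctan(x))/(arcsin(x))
This is a 0/0 indeterminate form.

Apply L'Hôpital's rule: differentiate numerator and denominator separately.
  f(x) = atan(x)   ⇒   f'(x) = 1/(x^2 + 1)
  g(x) = asin(x)   ⇒   g'(x) = 1/sqrt(1 - x^2)
  lim(x→0) f'(x)/g'(x) = lim(x→0) (1/(x^2 + 1))/(1/sqrt(1 - x^2))
  = 1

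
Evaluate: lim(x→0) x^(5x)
This is an exponential indeterminate form.

For exponential indeterminate forms, take the natural log:
  Let L = lim(x→0) x^(5x)
  Then ln(L) = lim(x→0) [exponent × ln(base)]
  Evaluate using L'Hôpital or standard limits, then exponentiate.
  L = 1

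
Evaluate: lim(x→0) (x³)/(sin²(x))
This is a 0/0 indeterminate form.

Apply L'Hôpital's rule: differentiate numerator and denominator separately.
  f(x) = x^3   ⇒   f'(x) = 3·x^2
  g(x) = sin(x)^2   ⇒   g'(x) = 2·sin(x)·cos(x)
  lim(x→0) f'(x)/g'(x) = lim(x→0) (3·x^2)/(2·sin(x)·cos(x))
  = 0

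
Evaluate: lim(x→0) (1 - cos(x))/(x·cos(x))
This is a 0/0 indeterminate form.

Apply L'Hôpital's rule: differentiate numerator and denominator separately.
  f(x) = 1 - cos(x)   ⇒   f'(x) = sin(x)
  g(x) = x·cos(x)   ⇒   g'(x) = -x·sin(x) + cos(x)
  lim(x→0) f'(x)/g'(x) = lim(x→0) (sin(x))/(-x·sin(x) + cos(x))
  = 0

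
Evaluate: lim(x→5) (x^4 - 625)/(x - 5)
This is a standard limit.

Factor or rationalize the expression:
  lim(x→5) (x^4 - 625)/(x - 5) = 500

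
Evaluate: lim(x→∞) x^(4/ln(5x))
This is an exponential indeterminate form.

For exponential indeterminate forms, take the natural log:
  Let L = lim(x→∞) x^(4/ln(5x))
  Then ln(L) = lim(x→∞) [exponent × ln(base)]
  Evaluate using L'Hôpital or standard limits, then exponentiate.
  L = e^(4)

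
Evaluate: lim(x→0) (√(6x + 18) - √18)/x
This is a standard limit.

Factor or rationalize the expression:
  lim(x→0) (√(6x + 18) - √18)/x = sqrt(2)/2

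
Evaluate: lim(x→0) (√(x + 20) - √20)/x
This is a standard limit.

Factor or rationalize the expression:
  lim(x→0) (√(x + 20) - √20)/x = sqrt(5)/20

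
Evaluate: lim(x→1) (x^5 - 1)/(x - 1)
This is a standard limit.

Factor or rationalize the expression:
  lim(x→1) (x^5 - 1)/(x - 1) = 5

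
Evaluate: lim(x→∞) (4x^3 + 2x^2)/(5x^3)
This is an ∞/∞ indeterminate form.

Apply L'Hôpital's rule: differentiate numerator and denominator separately.
  f(x) = 4·x^3 + 2·x^2   ⇒   f'(x) = 12·x^2 + 4·x
  g(x) = 5·x^3   ⇒   g'(x) = 15·x^2
  lim(x→∞) f'(x)/g'(x) = lim(x→∞) (12·x^2 + 4·x)/(15·x^2)
  = 4/5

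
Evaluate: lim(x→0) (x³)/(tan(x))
This is a 0/0 indeterminate form.

Apply L'Hôpital's rule: differentiate numerator and denominator separately.
  f(x) = x^3   ⇒   f'(x) = 3·x^2
  g(x) = tan(x)   ⇒   g'(x) = tan(x)^2 + 1
  lim(x→0) f'(x)/g'(x) = lim(x→0) (3·x^2)/(tan(x)^2 + 1)
  = 0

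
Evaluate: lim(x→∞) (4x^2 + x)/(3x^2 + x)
This is an ∞/∞ indeterminate form.

Apply L'Hôpital's rule: differentiate numerator and denominator separately.
  f(x) = 4·x^2 + x   ⇒   f'(x) = 8·x + 1
  g(x) = 3·x^2 + x   ⇒   g'(x) = 6·x + 1
  lim(x→∞) f'(x)/g'(x) = lim(x→∞) (8·x + 1)/(6·x + 1)
  = 4/3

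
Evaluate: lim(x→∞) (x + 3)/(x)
This is an ∞/∞ indeterminate form.

Apply L'Hôpital's rule: differentiate numerator and denominator separately.
  f(x) = x + 3   ⇒   f'(x) = 1
  g(x) = x   ⇒   g'(x) = 1
  lim(x→∞) f'(x)/g'(x) = lim(x→∞) (1)/(1)
  = 1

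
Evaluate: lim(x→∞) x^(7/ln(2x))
This is an exponential indeterminate form.

For exponential indeterminate forms, take the natural log:
  Let L = lim(x→∞) x^(7/ln(2x))
  Then ln(L) = lim(x→∞) [exponent × ln(base)]
  Evaluate using L'Hôpital or standard limits, then exponentiate.
  L = e^(7)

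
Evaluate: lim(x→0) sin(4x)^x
This is an exponential indeterminate form.

For exponential indeterminate forms, take the natural log:
  Let L = lim(x→0) sin(4x)^x
  Then ln(L) = lim(x→0) [exponent × ln(base)]
  Evaluate using L'Hôpital or standard limits, then exponentiate.
  L = 1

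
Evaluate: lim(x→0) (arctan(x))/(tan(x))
This is a 0/0 indeterminate form.

Apply L'Hôpital's rule: differentiate numerator and denominator separately.
  f(x) = atan(x)   ⇒   f'(x) = 1/(x^2 + 1)
  g(x) = tan(x)   ⇒   g'(x) = tan(x)^2 + 1
  lim(x→0) f'(x)/g'(x) = lim(x→0) (1/(x^2 + 1))/(tan(x)^2 + 1)
  = 1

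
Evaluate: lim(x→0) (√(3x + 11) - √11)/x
This is a standard limit.

Factor or rationalize the expression:
  lim(x→0) (√(3x + 11) - √11)/x = 3·sqrt(11)/22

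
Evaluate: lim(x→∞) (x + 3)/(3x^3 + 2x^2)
This is an ∞/∞ indeterminate form.

Apply L'Hôpital's rule: differentiate numerator and denominator separately.
  f(x) = x + 3   ⇒   f'(x) = 1
  g(x) = 3·x^3 + 2·x^2   ⇒   g'(x) = 9·x^2 + 4·x
  lim(x→∞) f'(x)/g'(x) = lim(x→∞) (1)/(9·x^2 + 4·x)
  = 0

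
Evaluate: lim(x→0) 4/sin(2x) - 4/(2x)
This is an ∞-∞ indeterminate form.

Combine fractions or rationalize to convert ∞-∞ to 0/0 form:
  lim(x→0) 4/sin(2x) - 4/(2x) = 0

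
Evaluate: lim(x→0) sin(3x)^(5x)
This is an exponential indeterminate form.

For exponential indeterminate forms, take the natural log:
  Let L = lim(x→0) sin(3x)^(5x)
  Then ln(L) = lim(x→0) [exponent × ln(base)]
  Evaluate using L'Hôpital or standard limits, then exponentiate.
  L = 1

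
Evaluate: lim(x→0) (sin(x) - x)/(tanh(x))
This is a 0/0 indeterminate form.

Apply L'Hôpital's rule: differentiate numerator and denominator separately.
  f(x) = -x + sin(x)   ⇒   f'(x) = cos(x) - 1
  g(x) = tanh(x)   ⇒   g'(x) = 1 - tanh(x)^2
  lim(x→0) f'(x)/g'(x) = lim(x→0) (cos(x) - 1)/(1 - tanh(x)^2)
  = 0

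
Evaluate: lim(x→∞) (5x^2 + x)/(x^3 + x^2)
This is an ∞/∞ indeterminate form.

Apply L'Hôpital's rule: differentiate numerator and denominator separately.
  f(x) = 5·x^2 + x   ⇒   f'(x) = 10·x + 1
  g(x) = x^3 + x^2   ⇒   g'(x) = 3·x^2 + 2·x
  lim(x→∞) f'(x)/g'(x) = lim(x→∞) (10·x + 1)/(3·x^2 + 2·x)
  = 0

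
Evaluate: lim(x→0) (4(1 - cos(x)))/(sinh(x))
This is a 0/0 indeterminate form.

Apply L'Hôpital's rule: differentiate numerator and denominator separately.
  f(x) = 4 - 4·cos(x)   ⇒   f'(x) = 4·sin(x)
  g(x) = sinh(x)   ⇒   g'(x) = cosh(x)
  lim(x→0) f'(x)/g'(x) = lim(x→0) (4·sin(x))/(cosh(x))
  = 0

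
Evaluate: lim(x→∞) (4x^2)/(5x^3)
This is an ∞/∞ indeterminate form.

Apply L'Hôpital's rule: differentiate numerator and denominator separately.
  f(x) = 4·x^2   ⇒   f'(x) = 8·x
  g(x) = 5·x^3   ⇒   g'(x) = 15·x^2
  lim(x→∞) f'(x)/g'(x) = lim(x→∞) (8·x)/(15·x^2)
  = 0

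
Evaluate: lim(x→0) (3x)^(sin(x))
This is an exponential indeterminate form.

For exponential indeterminate forms, take the natural log:
  Let L = lim(x→0) (3x)^(sin(x))
  Then ln(L) = lim(x→0) [exponent × ln(base)]
  Evaluate using L'Hôpital or standard limits, then exponentiate.
  L = 1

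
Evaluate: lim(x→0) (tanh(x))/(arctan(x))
This is a 0/0 indeterminate form.

Apply L'Hôpital's rule: differentiate numerator and denominator separately.
  f(x) = tanh(x)   ⇒   f'(x) = 1 - tanh(x)^2
  g(x) = atan(x)   ⇒   g'(x) = 1/(x^2 + 1)
  lim(x→0) f'(x)/g'(x) = lim(x→0) (1 - tanh(x)^2)/(1/(x^2 + 1))
  = 1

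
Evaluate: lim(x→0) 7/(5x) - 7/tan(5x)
This is an ∞-∞ indeterminate form.

Combine fractions or rationalize to convert ∞-∞ to 0/0 form:
  lim(x→0) 7/(5x) - 7/tan(5x) = 0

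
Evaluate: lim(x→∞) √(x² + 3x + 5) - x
This is an ∞-∞ indeterminate form.

Combine fractions or rationalize to convert ∞-∞ to 0/0 form:
  lim(x→∞) √(x² + 3x + 5) - x = 3/2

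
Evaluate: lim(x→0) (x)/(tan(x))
This is a 0/0 indeterminate form.

Apply L'Hôpital's rule: differentiate numerator and denominator separately.
  f(x) = x   ⇒   f'(x) = 1
  g(x) = tan(x)   ⇒   g'(x) = tan(x)^2 + 1
  lim(x→0) f'(x)/g'(x) = lim(x→0) (1)/(tan(x)^2 + 1)
  = 1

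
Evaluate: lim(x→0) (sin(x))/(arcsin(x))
This is a 0/0 indeterminate form.

Apply L'Hôpital's rule: differentiate numerator and denominator separately.
  f(x) = sin(x)   ⇒   f'(x) = cos(x)
  g(x) = asin(x)   ⇒   g'(x) = 1/sqrt(1 - x^2)
  lim(x→0) f'(x)/g'(x) = lim(x→0) (cos(x))/(1/sqrt(1 - x^2))
  = 1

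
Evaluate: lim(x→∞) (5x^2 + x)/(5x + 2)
This is an ∞/∞ indeterminate form.

Apply L'Hôpital's rule: differentiate numerator and denominator separately.
  f(x) = 5·x^2 + x   ⇒   f'(x) = 10·x + 1
  g(x) = 5·x + 2   ⇒   g'(x) = 5
  lim(x→∞) f'(x)/g'(x) = lim(x→∞) (10·x + 1)/(5)
  = ∞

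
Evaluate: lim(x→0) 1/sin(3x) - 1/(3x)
This is an ∞-∞ indeterminate form.

Combine fractions or rationalize to convert ∞-∞ to 0/0 form:
  lim(x→0) 1/sin(3x) - 1/(3x) = 0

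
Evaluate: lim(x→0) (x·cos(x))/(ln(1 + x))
This is a 0/0 indeterminate form.

Apply L'Hôpital's rule: differentiate numerator and denominator separately.
  f(x) = x·cos(x)   ⇒   f'(x) = -x·sin(x) + cos(x)
  g(x) = ln(x + 1)   ⇒   g'(x) = 1/(x + 1)
  lim(x→0) f'(x)/g'(x) = lim(x→0) (-x·sin(x) + cos(x))/(1/(x + 1))
  = 1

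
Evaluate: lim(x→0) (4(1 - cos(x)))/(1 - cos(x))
This is a 0/0 indeterminate form.

Apply L'Hôpital's rule: differentiate numerator and denominator separately.
  f(x) = 4 - 4·cos(x)   ⇒   f'(x) = 4·sin(x)
  g(x) = 1 - cos(x)   ⇒   g'(x) = sin(x)
  lim(x→0) f'(x)/g'(x) = lim(x→0) (4·sin(x))/(sin(x))
  = 4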